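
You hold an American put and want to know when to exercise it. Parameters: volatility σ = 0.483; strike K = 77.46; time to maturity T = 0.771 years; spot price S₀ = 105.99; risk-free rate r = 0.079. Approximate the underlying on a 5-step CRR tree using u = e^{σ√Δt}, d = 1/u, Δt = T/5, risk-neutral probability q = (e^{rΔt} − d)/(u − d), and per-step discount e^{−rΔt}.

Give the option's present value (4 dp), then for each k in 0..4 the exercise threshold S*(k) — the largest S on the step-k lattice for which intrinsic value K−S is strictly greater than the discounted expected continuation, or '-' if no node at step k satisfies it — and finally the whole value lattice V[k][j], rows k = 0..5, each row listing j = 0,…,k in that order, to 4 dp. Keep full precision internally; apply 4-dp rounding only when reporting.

Δt=0.15420  u=1.20885  d=0.82724  q=0.48484  discount=0.98789
step 5 (expiry): payoffs max(K−S,0) = 36.4008 17.4599 0.0000 0.0000 0.0000 0.0000
step 4: (k=4,j=0): S=49.6342, (K−S)⁺=27.8258, hold=26.8879 ⇒ V=27.8258 exercise | (k=4,j=1): S=72.5309, (K−S)⁺=4.9291, hold=8.8857 ⇒ V=8.8857 continue | (k=4,j=2): S=105.9900, (K−S)⁺=0.0000, hold=0.0000 ⇒ V=0.0000 continue | (k=4,j=3): S=154.8840, (K−S)⁺=0.0000, hold=0.0000 ⇒ V=0.0000 continue | (k=4,j=4): S=226.3332, (K−S)⁺=0.0000, hold=0.0000 ⇒ V=0.0000 continue  boundary S*=49.6342
step 3: (k=3,j=0): S=60.0001, (K−S)⁺=17.4599, hold=18.4171 ⇒ V=18.4171 continue | (k=3,j=1): S=87.6787, (K−S)⁺=0.0000, hold=4.5221 ⇒ V=4.5221 continue | (k=3,j=2): S=128.1256, (K−S)⁺=0.0000, hold=0.0000 ⇒ V=0.0000 continue | (k=3,j=3): S=187.2309, (K−S)⁺=0.0000, hold=0.0000 ⇒ V=0.0000 continue  boundary S*=-
step 2: (k=2,j=0): S=72.5309, (K−S)⁺=4.9291, hold=11.5388 ⇒ V=11.5388 continue | (k=2,j=1): S=105.9900, (K−S)⁺=0.0000, hold=2.3014 ⇒ V=2.3014 continue | (k=2,j=2): S=154.8840, (K−S)⁺=0.0000, hold=0.0000 ⇒ V=0.0000 continue  boundary S*=-
step 1: (k=1,j=0): S=87.6787, (K−S)⁺=0.0000, hold=6.9746 ⇒ V=6.9746 continue | (k=1,j=1): S=128.1256, (K−S)⁺=0.0000, hold=1.1712 ⇒ V=1.1712 continue  boundary S*=-
step 0: (k=0,j=0): S=105.9900, (K−S)⁺=0.0000, hold=4.1105 ⇒ V=4.1105 continue  boundary S*=-

price = 4.1105
boundary = - - - - 49.6342
tree:
4.1105
6.9746 1.1712
11.5388 2.3014 0.0000
18.4171 4.5221 0.0000 0.0000
27.8258 8.8857 0.0000 0.0000 0.0000
36.4008 17.4599 0.0000 0.0000 0.0000 0.0000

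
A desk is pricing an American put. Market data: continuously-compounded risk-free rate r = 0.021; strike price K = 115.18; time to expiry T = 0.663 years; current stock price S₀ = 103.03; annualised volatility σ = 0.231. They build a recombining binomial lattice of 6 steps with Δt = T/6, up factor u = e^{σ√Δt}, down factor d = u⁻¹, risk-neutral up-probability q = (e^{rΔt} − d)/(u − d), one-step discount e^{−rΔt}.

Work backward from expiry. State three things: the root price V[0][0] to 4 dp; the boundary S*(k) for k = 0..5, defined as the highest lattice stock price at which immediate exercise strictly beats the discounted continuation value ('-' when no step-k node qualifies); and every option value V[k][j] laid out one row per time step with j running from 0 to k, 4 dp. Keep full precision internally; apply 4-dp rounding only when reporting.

params: Δt=0.11050 u=1.07981 d=0.92609 q=0.49592 e^(-rΔt)=0.99768
t_6 payoffs: 50.1862 39.3974 26.8178 12.1500 0.0000 0.0000 0.0000
t_5: node(5,0) S=70.1812 payoff=44.9988 vs cont=44.7318 → 44.9988 [stop]  node(5,1) S=81.8310 payoff=33.3490 vs cont=33.0820 → 33.3490 [stop]  node(5,2) S=95.4147 payoff=19.7653 vs cont=19.4984 → 19.7653 [stop]  node(5,3) S=111.2531 payoff=3.9269 vs cont=6.1103 → 6.1103 [wait]  node(5,4) S=129.7208 payoff=0.0000 vs cont=0.0000 → 0.0000 [wait]  node(5,5) S=151.2539 payoff=0.0000 vs cont=0.0000 → 0.0000 [wait]  ⇒ S*(5)=95.4147
t_4: node(4,0) S=75.7826 payoff=39.3974 vs cont=39.1305 → 39.3974 [stop]  node(4,1) S=88.3622 payoff=26.8178 vs cont=26.5508 → 26.8178 [stop]  node(4,2) S=103.0300 payoff=12.1500 vs cont=12.9634 → 12.9634 [wait]  node(4,3) S=120.1326 payoff=0.0000 vs cont=3.0729 → 3.0729 [wait]  node(4,4) S=140.0742 payoff=0.0000 vs cont=0.0000 → 0.0000 [wait]  ⇒ S*(4)=88.3622
t_3: node(3,0) S=81.8310 payoff=33.3490 vs cont=33.0820 → 33.3490 [stop]  node(3,1) S=95.4147 payoff=19.7653 vs cont=19.9008 → 19.9008 [wait]  node(3,2) S=111.2531 payoff=3.9269 vs cont=8.0398 → 8.0398 [wait]  node(3,3) S=129.7208 payoff=0.0000 vs cont=1.5454 → 1.5454 [wait]  ⇒ S*(3)=81.8310
t_2: node(2,0) S=88.3622 payoff=26.8178 vs cont=26.6179 → 26.8178 [stop]  node(2,1) S=103.0300 payoff=12.1500 vs cont=13.9861 → 13.9861 [wait]  node(2,2) S=120.1326 payoff=0.0000 vs cont=4.8079 → 4.8079 [wait]  ⇒ S*(2)=88.3622
t_1: node(1,0) S=95.4147 payoff=19.7653 vs cont=20.4068 → 20.4068 [wait]  node(1,1) S=111.2531 payoff=3.9269 vs cont=9.4125 → 9.4125 [wait]  ⇒ S*(1)=-
t_0: node(0,0) S=103.0300 payoff=12.1500 vs cont=14.9198 → 14.9198 [wait]  ⇒ S*(0)=-

price = 14.9198
boundary = - - 88.3622 81.8310 88.3622 95.4147
tree:
14.9198
20.4068 9.4125
26.8178 13.9861 4.8079
33.3490 19.9008 8.0398 1.5454
39.3974 26.8178 12.9634 3.0729 0.0000
44.9988 33.3490 19.7653 6.1103 0.0000 0.0000
50.1862 39.3974 26.8178 12.1500 0.0000 0.0000 0.0000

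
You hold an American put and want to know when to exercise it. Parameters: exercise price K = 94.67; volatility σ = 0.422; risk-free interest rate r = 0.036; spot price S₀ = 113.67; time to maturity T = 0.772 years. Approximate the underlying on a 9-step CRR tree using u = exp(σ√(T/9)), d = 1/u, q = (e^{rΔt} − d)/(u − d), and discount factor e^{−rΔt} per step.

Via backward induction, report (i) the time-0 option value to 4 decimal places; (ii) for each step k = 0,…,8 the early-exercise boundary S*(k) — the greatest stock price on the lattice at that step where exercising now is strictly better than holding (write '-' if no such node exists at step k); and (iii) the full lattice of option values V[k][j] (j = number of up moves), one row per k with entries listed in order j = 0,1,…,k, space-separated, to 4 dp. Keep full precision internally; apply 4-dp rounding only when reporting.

Δt=0.08578  u=1.13156  d=0.88374  q=0.48162  discount=0.99692
step 9 (expiry): payoffs max(K−S,0) = 57.2970 46.8169 33.3978 16.2158 0.0000 0.0000 0.0000 0.0000 0.0000 0.0000
step 8: (k=8,j=0): S=42.2896, (K−S)⁺=52.3804, hold=52.0885 ⇒ V=52.3804 exercise | (k=8,j=1): S=54.1486, (K−S)⁺=40.5214, hold=40.2296 ⇒ V=40.5214 exercise | (k=8,j=2): S=69.3330, (K−S)⁺=25.3370, hold=25.0451 ⇒ V=25.3370 exercise | (k=8,j=3): S=88.7754, (K−S)⁺=5.8946, hold=8.3800 ⇒ V=8.3800 continue | (k=8,j=4): S=113.6700, (K−S)⁺=0.0000, hold=0.0000 ⇒ V=0.0000 continue | (k=8,j=5): S=145.5455, (K−S)⁺=0.0000, hold=0.0000 ⇒ V=0.0000 continue | (k=8,j=6): S=186.3596, (K−S)⁺=0.0000, hold=0.0000 ⇒ V=0.0000 continue | (k=8,j=7): S=238.6189, (K−S)⁺=0.0000, hold=0.0000 ⇒ V=0.0000 continue | (k=8,j=8): S=305.5328, (K−S)⁺=0.0000, hold=0.0000 ⇒ V=0.0000 continue  boundary S*=69.3330
step 7: (k=7,j=0): S=47.8531, (K−S)⁺=46.8169, hold=46.5250 ⇒ V=46.8169 exercise | (k=7,j=1): S=61.2722, (K−S)⁺=33.3978, hold=33.1059 ⇒ V=33.3978 exercise | (k=7,j=2): S=78.4542, (K−S)⁺=16.2158, hold=17.1172 ⇒ V=17.1172 continue | (k=7,j=3): S=100.4545, (K−S)⁺=0.0000, hold=4.3306 ⇒ V=4.3306 continue | (k=7,j=4): S=128.6241, (K−S)⁺=0.0000, hold=0.0000 ⇒ V=0.0000 continue | (k=7,j=5): S=164.6931, (K−S)⁺=0.0000, hold=0.0000 ⇒ V=0.0000 continue | (k=7,j=6): S=210.8766, (K−S)⁺=0.0000, hold=0.0000 ⇒ V=0.0000 continue | (k=7,j=7): S=270.0109, (K−S)⁺=0.0000, hold=0.0000 ⇒ V=0.0000 continue  boundary S*=61.2722
step 6: (k=6,j=0): S=54.1486, (K−S)⁺=40.5214, hold=40.2296 ⇒ V=40.5214 exercise | (k=6,j=1): S=69.3330, (K−S)⁺=25.3370, hold=25.4780 ⇒ V=25.4780 continue | (k=6,j=2): S=88.7754, (K−S)⁺=5.8946, hold=10.9252 ⇒ V=10.9252 continue | (k=6,j=3): S=113.6700, (K−S)⁺=0.0000, hold=2.2380 ⇒ V=2.2380 continue | (k=6,j=4): S=145.5455, (K−S)⁺=0.0000, hold=0.0000 ⇒ V=0.0000 continue | (k=6,j=5): S=186.3596, (K−S)⁺=0.0000, hold=0.0000 ⇒ V=0.0000 continue | (k=6,j=6): S=238.6189, (K−S)⁺=0.0000, hold=0.0000 ⇒ V=0.0000 continue  boundary S*=54.1486
step 5: (k=5,j=0): S=61.2722, (K−S)⁺=33.3978, hold=33.1736 ⇒ V=33.3978 exercise | (k=5,j=1): S=78.4542, (K−S)⁺=16.2158, hold=18.4121 ⇒ V=18.4121 continue | (k=5,j=2): S=100.4545, (K−S)⁺=0.0000, hold=6.7204 ⇒ V=6.7204 continue | (k=5,j=3): S=128.6241, (K−S)⁺=0.0000, hold=1.1565 ⇒ V=1.1565 continue | (k=5,j=4): S=164.6931, (K−S)⁺=0.0000, hold=0.0000 ⇒ V=0.0000 continue | (k=5,j=5): S=210.8766, (K−S)⁺=0.0000, hold=0.0000 ⇒ V=0.0000 continue  boundary S*=61.2722
step 4: (k=4,j=0): S=69.3330, (K−S)⁺=25.3370, hold=26.0997 ⇒ V=26.0997 continue | (k=4,j=1): S=88.7754, (K−S)⁺=5.8946, hold=12.7417 ⇒ V=12.7417 continue | (k=4,j=2): S=113.6700, (K−S)⁺=0.0000, hold=4.0283 ⇒ V=4.0283 continue | (k=4,j=3): S=145.5455, (K−S)⁺=0.0000, hold=0.5977 ⇒ V=0.5977 continue | (k=4,j=4): S=186.3596, (K−S)⁺=0.0000, hold=0.0000 ⇒ V=0.0000 continue  boundary S*=-
step 3: (k=3,j=0): S=78.4542, (K−S)⁺=16.2158, hold=19.6056 ⇒ V=19.6056 continue | (k=3,j=1): S=100.4545, (K−S)⁺=0.0000, hold=8.5188 ⇒ V=8.5188 continue | (k=3,j=2): S=128.6241, (K−S)⁺=0.0000, hold=2.3687 ⇒ V=2.3687 continue | (k=3,j=3): S=164.6931, (K−S)⁺=0.0000, hold=0.3089 ⇒ V=0.3089 continue  boundary S*=-
step 2: (k=2,j=0): S=88.7754, (K−S)⁺=5.8946, hold=14.2220 ⇒ V=14.2220 continue | (k=2,j=1): S=113.6700, (K−S)⁺=0.0000, hold=5.5397 ⇒ V=5.5397 continue | (k=2,j=2): S=145.5455, (K−S)⁺=0.0000, hold=1.3724 ⇒ V=1.3724 continue  boundary S*=-
step 1: (k=1,j=0): S=100.4545, (K−S)⁺=0.0000, hold=10.0094 ⇒ V=10.0094 continue | (k=1,j=1): S=128.6241, (K−S)⁺=0.0000, hold=3.5217 ⇒ V=3.5217 continue  boundary S*=-
step 0: (k=0,j=0): S=113.6700, (K−S)⁺=0.0000, hold=6.8636 ⇒ V=6.8636 continue  boundary S*=-

price = 6.8636
boundary = - - - - - 61.2722 54.1486 61.2722 69.3330
tree:
6.8636
10.0094 3.5217
14.2220 5.5397 1.3724
19.6056 8.5188 2.3687 0.3089
26.0997 12.7417 4.0283 0.5977 0.0000
33.3978 18.4121 6.7204 1.1565 0.0000 0.0000
40.5214 25.4780 10.9252 2.2380 0.0000 0.0000 0.0000
46.8169 33.3978 17.1172 4.3306 0.0000 0.0000 0.0000 0.0000
52.3804 40.5214 25.3370 8.3800 0.0000 0.0000 0.0000 0.0000 0.0000
57.2970 46.8169 33.3978 16.2158 0.0000 0.0000 0.0000 0.0000 0.0000 0.0000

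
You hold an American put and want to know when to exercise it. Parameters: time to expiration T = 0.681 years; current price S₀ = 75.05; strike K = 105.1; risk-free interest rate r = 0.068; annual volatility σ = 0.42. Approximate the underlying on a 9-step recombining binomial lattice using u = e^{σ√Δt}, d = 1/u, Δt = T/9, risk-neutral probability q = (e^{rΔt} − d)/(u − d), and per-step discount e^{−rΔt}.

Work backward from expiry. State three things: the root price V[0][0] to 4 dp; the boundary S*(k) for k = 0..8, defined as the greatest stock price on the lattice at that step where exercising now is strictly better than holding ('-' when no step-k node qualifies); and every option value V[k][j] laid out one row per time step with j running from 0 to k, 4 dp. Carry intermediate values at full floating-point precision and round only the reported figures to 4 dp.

Δt=0.07567, u=1.12247, d=0.89089, q=0.49342, disc=e^(-rΔt)=0.99487
k=9 terminal: V=max(K-S,0) → 78.5676 71.6707 62.9811 52.0328 38.2385 20.8586 0.0000 0.0000 0.0000 0.0000
k=8: j=0 S=29.7819 intr=75.3181 cont=74.7787 V=75.3181[EX]; j=1 S=37.5234 intr=67.5766 cont=67.0373 V=67.5766[EX]; j=2 S=47.2772 intr=57.8228 cont=57.2835 V=57.8228[EX]; j=3 S=59.5664 intr=45.5336 cont=44.9943 V=45.5336[EX]; j=4 S=75.0500 intr=30.0500 cont=29.5106 V=30.0500[EX]; j=5 S=94.5585 intr=10.5415 cont=10.5122 V=10.5415[EX]; j=6 S=119.1379 intr=0.0000 cont=0.0000 V=0.0000[hold]; j=7 S=150.1066 intr=0.0000 cont=0.0000 V=0.0000[hold]; j=8 S=189.1252 intr=0.0000 cont=0.0000 V=0.0000[hold]  S*(8)=94.5585
k=7: j=0 S=33.4293 intr=71.6707 cont=71.1313 V=71.6707[EX]; j=1 S=42.1189 intr=62.9811 cont=62.4418 V=62.9811[EX]; j=2 S=53.0672 intr=52.0328 cont=51.4934 V=52.0328[EX]; j=3 S=66.8615 intr=38.2385 cont=37.6992 V=38.2385[EX]; j=4 S=84.2414 intr=20.8586 cont=20.3192 V=20.8586[EX]; j=5 S=106.1390 intr=0.0000 cont=5.3127 V=5.3127[hold]; j=6 S=133.7288 intr=0.0000 cont=0.0000 V=0.0000[hold]; j=7 S=168.4901 intr=0.0000 cont=0.0000 V=0.0000[hold]  S*(7)=84.2414
k=6: j=0 S=37.5234 intr=67.5766 cont=67.0373 V=67.5766[EX]; j=1 S=47.2772 intr=57.8228 cont=57.2835 V=57.8228[EX]; j=2 S=59.5664 intr=45.5336 cont=44.9943 V=45.5336[EX]; j=3 S=75.0500 intr=30.0500 cont=29.5106 V=30.0500[EX]; j=4 S=94.5585 intr=10.5415 cont=13.1202 V=13.1202[hold]; j=5 S=119.1379 intr=0.0000 cont=2.6775 V=2.6775[hold]; j=6 S=150.1066 intr=0.0000 cont=0.0000 V=0.0000[hold]  S*(6)=75.0500
k=5: j=0 S=42.1189 intr=62.9811 cont=62.4418 V=62.9811[EX]; j=1 S=53.0672 intr=52.0328 cont=51.4934 V=52.0328[EX]; j=2 S=66.8615 intr=38.2385 cont=37.6992 V=38.2385[EX]; j=3 S=84.2414 intr=20.8586 cont=21.5851 V=21.5851[hold]; j=4 S=106.1390 intr=0.0000 cont=7.9266 V=7.9266[hold]; j=5 S=133.7288 intr=0.0000 cont=1.3494 V=1.3494[hold]  S*(5)=66.8615
k=4: j=0 S=47.2772 intr=57.8228 cont=57.2835 V=57.8228[EX]; j=1 S=59.5664 intr=45.5336 cont=44.9943 V=45.5336[EX]; j=2 S=75.0500 intr=30.0500 cont=29.8672 V=30.0500[EX]; j=3 S=94.5585 intr=10.5415 cont=14.7694 V=14.7694[hold]; j=4 S=119.1379 intr=0.0000 cont=4.6572 V=4.6572[hold]  S*(4)=75.0500
k=3: j=0 S=53.0672 intr=52.0328 cont=51.4934 V=52.0328[EX]; j=1 S=66.8615 intr=38.2385 cont=37.6992 V=38.2385[EX]; j=2 S=84.2414 intr=20.8586 cont=22.3947 V=22.3947[hold]; j=3 S=106.1390 intr=0.0000 cont=9.7296 V=9.7296[hold]  S*(3)=66.8615
k=2: j=0 S=59.5664 intr=45.5336 cont=44.9943 V=45.5336[EX]; j=1 S=75.0500 intr=30.0500 cont=30.2647 V=30.2647[hold]; j=2 S=94.5585 intr=10.5415 cont=16.0626 V=16.0626[hold]  S*(2)=59.5664
k=1: j=0 S=66.8615 intr=38.2385 cont=37.8045 V=38.2385[EX]; j=1 S=84.2414 intr=20.8586 cont=23.1376 V=23.1376[hold]  S*(1)=66.8615
k=0: j=0 S=75.0500 intr=30.0500 cont=30.6294 V=30.6294[hold]  S*(0)=-

price = 30.6294
boundary = - 66.8615 59.5664 66.8615 75.0500 66.8615 75.0500 84.2414 94.5585
tree:
30.6294
38.2385 23.1376
45.5336 30.2647 16.0626
52.0328 38.2385 22.3947 9.7296
57.8228 45.5336 30.0500 14.7694 4.6572
62.9811 52.0328 38.2385 21.5851 7.9266 1.3494
67.5766 57.8228 45.5336 30.0500 13.1202 2.6775 0.0000
71.6707 62.9811 52.0328 38.2385 20.8586 5.3127 0.0000 0.0000
75.3181 67.5766 57.8228 45.5336 30.0500 10.5415 0.0000 0.0000 0.0000
78.5676 71.6707 62.9811 52.0328 38.2385 20.8586 0.0000 0.0000 0.0000 0.0000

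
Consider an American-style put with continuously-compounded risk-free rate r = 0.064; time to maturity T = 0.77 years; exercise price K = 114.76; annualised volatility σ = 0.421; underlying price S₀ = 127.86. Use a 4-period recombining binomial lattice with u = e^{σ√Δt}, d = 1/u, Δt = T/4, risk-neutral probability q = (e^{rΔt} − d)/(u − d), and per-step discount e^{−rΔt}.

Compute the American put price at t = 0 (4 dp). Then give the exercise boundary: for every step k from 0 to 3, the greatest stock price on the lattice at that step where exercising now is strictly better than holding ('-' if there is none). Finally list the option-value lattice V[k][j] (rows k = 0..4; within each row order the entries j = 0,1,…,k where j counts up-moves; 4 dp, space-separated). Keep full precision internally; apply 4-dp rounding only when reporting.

price = 10.3123
boundary = - - - 73.4641
tree:
10.3123
17.1058 3.4274
27.3457 6.7681 0.0000
41.2959 13.3650 0.0000 0.0000
53.6861 26.3920 0.0000 0.0000 0.0000

Δt=0.19250, u=1.20287, d=0.83134, q=0.48732, disc=e^(-rΔt)=0.98776
k=4 terminal: V=max(K-S,0) → 53.6861 26.3920 0.0000 0.0000 0.0000
k=3: j=0 S=73.4641 intr=41.2959 cont=39.8907 V=41.2959[EX]; j=1 S=106.2955 intr=8.4645 cont=13.3650 V=13.3650[hold]; j=2 S=153.7994 intr=0.0000 cont=0.0000 V=0.0000[hold]; j=3 S=222.5329 intr=0.0000 cont=0.0000 V=0.0000[hold]  S*(3)=73.4641
k=2: j=0 S=88.3680 intr=26.3920 cont=27.3457 V=27.3457[hold]; j=1 S=127.8600 intr=0.0000 cont=6.7681 V=6.7681[hold]; j=2 S=185.0011 intr=0.0000 cont=0.0000 V=0.0000[hold]  S*(2)=-
k=1: j=0 S=106.2955 intr=8.4645 cont=17.1058 V=17.1058[hold]; j=1 S=153.7994 intr=0.0000 cont=3.4274 V=3.4274[hold]  S*(1)=-
k=0: j=0 S=127.8600 intr=0.0000 cont=10.3123 V=10.3123[hold]  S*(0)=-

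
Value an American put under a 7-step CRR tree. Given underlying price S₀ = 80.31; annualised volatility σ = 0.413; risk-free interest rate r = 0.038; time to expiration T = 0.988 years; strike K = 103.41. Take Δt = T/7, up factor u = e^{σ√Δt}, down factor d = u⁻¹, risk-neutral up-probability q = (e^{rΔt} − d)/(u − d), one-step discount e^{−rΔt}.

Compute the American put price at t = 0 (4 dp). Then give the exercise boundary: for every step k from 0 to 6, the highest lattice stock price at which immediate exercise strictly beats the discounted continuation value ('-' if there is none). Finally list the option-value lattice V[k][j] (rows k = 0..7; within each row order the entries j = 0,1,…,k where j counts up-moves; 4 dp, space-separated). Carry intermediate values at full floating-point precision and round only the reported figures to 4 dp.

price = 27.4604
boundary = - - 58.8843 50.4213 58.8843 68.7677 80.3100
tree:
27.4604
35.5598 18.9435
44.5257 26.1896 11.2606
52.9887 34.8988 16.9939 5.1398
60.2353 44.5257 24.8010 8.6779 1.3423
66.4404 52.9887 34.6423 14.3562 2.5880 0.0000
71.7538 60.2353 44.5257 23.1000 4.9897 0.0000 0.0000
76.3035 66.4404 52.9887 34.6423 9.6204 0.0000 0.0000 0.0000

Δt=0.14114, u=1.16784, d=0.85628, q=0.47855, disc=e^(-rΔt)=0.99465
k=7 terminal: V=max(K-S,0) → 76.3035 66.4404 52.9887 34.6423 9.6204 0.0000 0.0000 0.0000
k=6: j=0 S=31.6562 intr=71.7538 cont=71.2006 V=71.7538[EX]; j=1 S=43.1747 intr=60.2353 cont=59.6822 V=60.2353[EX]; j=2 S=58.8843 intr=44.5257 cont=43.9726 V=44.5257[EX]; j=3 S=80.3100 intr=23.1000 cont=22.5469 V=23.1000[EX]; j=4 S=109.5317 intr=0.0000 cont=4.9897 V=4.9897[hold]; j=5 S=149.3860 intr=0.0000 cont=0.0000 V=0.0000[hold]; j=6 S=203.7418 intr=0.0000 cont=0.0000 V=0.0000[hold]  S*(6)=80.3100
k=5: j=0 S=36.9696 intr=66.4404 cont=65.8873 V=66.4404[EX]; j=1 S=50.4213 intr=52.9887 cont=52.4355 V=52.9887[EX]; j=2 S=68.7677 intr=34.6423 cont=34.0891 V=34.6423[EX]; j=3 S=93.7896 intr=9.6204 cont=14.3562 V=14.3562[hold]; j=4 S=127.9160 intr=0.0000 cont=2.5880 V=2.5880[hold]; j=5 S=174.4597 intr=0.0000 cont=0.0000 V=0.0000[hold]  S*(5)=68.7677
k=4: j=0 S=43.1747 intr=60.2353 cont=59.6822 V=60.2353[EX]; j=1 S=58.8843 intr=44.5257 cont=43.9726 V=44.5257[EX]; j=2 S=80.3100 intr=23.1000 cont=24.8010 V=24.8010[hold]; j=3 S=109.5317 intr=0.0000 cont=8.6779 V=8.6779[hold]; j=4 S=149.3860 intr=0.0000 cont=1.3423 V=1.3423[hold]  S*(4)=58.8843
k=3: j=0 S=50.4213 intr=52.9887 cont=52.4355 V=52.9887[EX]; j=1 S=68.7677 intr=34.6423 cont=34.8988 V=34.8988[hold]; j=2 S=93.7896 intr=9.6204 cont=16.9939 V=16.9939[hold]; j=3 S=127.9160 intr=0.0000 cont=5.1398 V=5.1398[hold]  S*(3)=50.4213
k=2: j=0 S=58.8843 intr=44.5257 cont=44.0947 V=44.5257[EX]; j=1 S=80.3100 intr=23.1000 cont=26.1896 V=26.1896[hold]; j=2 S=109.5317 intr=0.0000 cont=11.2606 V=11.2606[hold]  S*(2)=58.8843
k=1: j=0 S=68.7677 intr=34.6423 cont=35.5598 V=35.5598[hold]; j=1 S=93.7896 intr=9.6204 cont=18.9435 V=18.9435[hold]  S*(1)=-
k=0: j=0 S=80.3100 intr=23.1000 cont=27.4604 V=27.4604[hold]  S*(0)=-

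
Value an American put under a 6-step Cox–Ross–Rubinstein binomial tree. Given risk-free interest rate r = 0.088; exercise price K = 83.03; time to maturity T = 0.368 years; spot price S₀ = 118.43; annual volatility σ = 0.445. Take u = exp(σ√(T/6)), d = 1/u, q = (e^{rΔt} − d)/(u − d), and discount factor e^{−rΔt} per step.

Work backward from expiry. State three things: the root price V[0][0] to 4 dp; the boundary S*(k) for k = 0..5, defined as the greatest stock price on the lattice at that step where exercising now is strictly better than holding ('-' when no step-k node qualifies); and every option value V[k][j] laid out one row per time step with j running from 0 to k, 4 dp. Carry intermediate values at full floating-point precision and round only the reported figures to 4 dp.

params: Δt=0.06133 u=1.11651 d=0.89565 q=0.49698 e^(-rΔt)=0.99462
t_6 payoffs: 21.8952 6.8198 0.0000 0.0000 0.0000 0.0000 0.0000
t_5: node(5,0) S=68.2576 payoff=14.7724 vs cont=14.3255 → 14.7724 [stop]  node(5,1) S=85.0893 payoff=0.0000 vs cont=3.4120 → 3.4120 [wait]  node(5,2) S=106.0717 payoff=0.0000 vs cont=0.0000 → 0.0000 [wait]  node(5,3) S=132.2282 payoff=0.0000 vs cont=0.0000 → 0.0000 [wait]  node(5,4) S=164.8346 payoff=0.0000 vs cont=0.0000 → 0.0000 [wait]  node(5,5) S=205.4815 payoff=0.0000 vs cont=0.0000 → 0.0000 [wait]  ⇒ S*(5)=68.2576
t_4: node(4,0) S=76.2102 payoff=6.8198 vs cont=9.0774 → 9.0774 [wait]  node(4,1) S=95.0030 payoff=0.0000 vs cont=1.7071 → 1.7071 [wait]  node(4,2) S=118.4300 payoff=0.0000 vs cont=0.0000 → 0.0000 [wait]  node(4,3) S=147.6339 payoff=0.0000 vs cont=0.0000 → 0.0000 [wait]  node(4,4) S=184.0393 payoff=0.0000 vs cont=0.0000 → 0.0000 [wait]  ⇒ S*(4)=-
t_3: node(3,0) S=85.0893 payoff=0.0000 vs cont=5.3854 → 5.3854 [wait]  node(3,1) S=106.0717 payoff=0.0000 vs cont=0.8541 → 0.8541 [wait]  node(3,2) S=132.2282 payoff=0.0000 vs cont=0.0000 → 0.0000 [wait]  node(3,3) S=164.8346 payoff=0.0000 vs cont=0.0000 → 0.0000 [wait]  ⇒ S*(3)=-
t_2: node(2,0) S=95.0030 payoff=0.0000 vs cont=3.1165 → 3.1165 [wait]  node(2,1) S=118.4300 payoff=0.0000 vs cont=0.4273 → 0.4273 [wait]  node(2,2) S=147.6339 payoff=0.0000 vs cont=0.0000 → 0.0000 [wait]  ⇒ S*(2)=-
t_1: node(1,0) S=106.0717 payoff=0.0000 vs cont=1.7705 → 1.7705 [wait]  node(1,1) S=132.2282 payoff=0.0000 vs cont=0.2138 → 0.2138 [wait]  ⇒ S*(1)=-
t_0: node(0,0) S=118.4300 payoff=0.0000 vs cont=0.9915 → 0.9915 [wait]  ⇒ S*(0)=-

price = 0.9915
boundary = - - - - - 68.2576
tree:
0.9915
1.7705 0.2138
3.1165 0.4273 0.0000
5.3854 0.8541 0.0000 0.0000
9.0774 1.7071 0.0000 0.0000 0.0000
14.7724 3.4120 0.0000 0.0000 0.0000 0.0000
21.8952 6.8198 0.0000 0.0000 0.0000 0.0000 0.0000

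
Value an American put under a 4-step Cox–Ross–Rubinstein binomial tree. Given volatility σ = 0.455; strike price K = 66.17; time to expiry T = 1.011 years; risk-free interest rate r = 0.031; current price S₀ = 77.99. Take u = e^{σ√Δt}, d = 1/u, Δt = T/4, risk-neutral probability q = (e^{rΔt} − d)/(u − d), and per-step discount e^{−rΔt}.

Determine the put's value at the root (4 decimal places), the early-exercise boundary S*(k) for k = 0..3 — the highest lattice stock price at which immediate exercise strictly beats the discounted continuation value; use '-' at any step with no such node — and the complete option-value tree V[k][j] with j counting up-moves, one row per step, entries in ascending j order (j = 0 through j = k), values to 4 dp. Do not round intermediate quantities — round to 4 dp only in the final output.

price = 7.6751
boundary = - - - 39.2651
tree:
7.6751
12.1253 2.5844
18.5239 4.8245 0.0000
26.9049 9.0063 0.0000 0.0000
34.9334 16.8127 0.0000 0.0000 0.0000

Δt=0.25275, u=1.25703, d=0.79553, q=0.46011, disc=e^(-rΔt)=0.99220
k=4 terminal: V=max(K-S,0) → 34.9334 16.8127 0.0000 0.0000 0.0000
k=3: j=0 S=39.2651 intr=26.9049 cont=26.3884 V=26.9049[EX]; j=1 S=62.0433 intr=4.1267 cont=9.0063 V=9.0063[hold]; j=2 S=98.0354 intr=0.0000 cont=0.0000 V=0.0000[hold]; j=3 S=154.9069 intr=0.0000 cont=0.0000 V=0.0000[hold]  S*(3)=39.2651
k=2: j=0 S=49.3573 intr=16.8127 cont=18.5239 V=18.5239[hold]; j=1 S=77.9900 intr=0.0000 cont=4.8245 V=4.8245[hold]; j=2 S=123.2329 intr=0.0000 cont=0.0000 V=0.0000[hold]  S*(2)=-
k=1: j=0 S=62.0433 intr=4.1267 cont=12.1253 V=12.1253[hold]; j=1 S=98.0354 intr=0.0000 cont=2.5844 V=2.5844[hold]  S*(1)=-
k=0: j=0 S=77.9900 intr=0.0000 cont=7.6751 V=7.6751[hold]  S*(0)=-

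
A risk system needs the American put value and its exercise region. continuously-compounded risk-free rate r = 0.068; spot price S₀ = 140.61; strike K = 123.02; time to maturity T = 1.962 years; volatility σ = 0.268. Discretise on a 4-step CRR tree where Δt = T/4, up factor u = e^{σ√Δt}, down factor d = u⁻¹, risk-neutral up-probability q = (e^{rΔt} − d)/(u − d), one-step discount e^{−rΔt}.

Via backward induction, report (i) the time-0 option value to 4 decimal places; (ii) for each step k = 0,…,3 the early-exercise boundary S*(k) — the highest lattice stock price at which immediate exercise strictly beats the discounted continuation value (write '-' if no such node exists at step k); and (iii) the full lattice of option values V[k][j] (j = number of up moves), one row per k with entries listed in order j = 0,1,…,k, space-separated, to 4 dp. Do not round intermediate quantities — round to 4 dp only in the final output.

price = 7.5564
boundary = - - 96.6019 80.0701
tree:
7.5564
14.3866 2.2808
26.4181 5.1606 0.0000
42.9499 11.6761 0.0000 0.0000
56.6525 26.4181 0.0000 0.0000 0.0000

Δt=0.49050  u=1.20647  d=0.82887  q=0.54303  discount=0.96720
step 4 (expiry): payoffs max(K−S,0) = 56.6525 26.4181 0.0000 0.0000 0.0000
step 3: (k=3,j=0): S=80.0701, (K−S)⁺=42.9499, hold=38.9143 ⇒ V=42.9499 exercise | (k=3,j=1): S=116.5470, (K−S)⁺=6.4730, hold=11.6761 ⇒ V=11.6761 continue | (k=3,j=2): S=169.6412, (K−S)⁺=0.0000, hold=0.0000 ⇒ V=0.0000 continue | (k=3,j=3): S=246.9232, (K−S)⁺=0.0000, hold=0.0000 ⇒ V=0.0000 continue  boundary S*=80.0701
step 2: (k=2,j=0): S=96.6019, (K−S)⁺=26.4181, hold=25.1153 ⇒ V=26.4181 exercise | (k=2,j=1): S=140.6100, (K−S)⁺=0.0000, hold=5.1606 ⇒ V=5.1606 continue | (k=2,j=2): S=204.6664, (K−S)⁺=0.0000, hold=0.0000 ⇒ V=0.0000 continue  boundary S*=96.6019
step 1: (k=1,j=0): S=116.5470, (K−S)⁺=6.4730, hold=14.3866 ⇒ V=14.3866 continue | (k=1,j=1): S=169.6412, (K−S)⁺=0.0000, hold=2.2808 ⇒ V=2.2808 continue  boundary S*=-
step 0: (k=0,j=0): S=140.6100, (K−S)⁺=0.0000, hold=7.5564 ⇒ V=7.5564 continue  boundary S*=-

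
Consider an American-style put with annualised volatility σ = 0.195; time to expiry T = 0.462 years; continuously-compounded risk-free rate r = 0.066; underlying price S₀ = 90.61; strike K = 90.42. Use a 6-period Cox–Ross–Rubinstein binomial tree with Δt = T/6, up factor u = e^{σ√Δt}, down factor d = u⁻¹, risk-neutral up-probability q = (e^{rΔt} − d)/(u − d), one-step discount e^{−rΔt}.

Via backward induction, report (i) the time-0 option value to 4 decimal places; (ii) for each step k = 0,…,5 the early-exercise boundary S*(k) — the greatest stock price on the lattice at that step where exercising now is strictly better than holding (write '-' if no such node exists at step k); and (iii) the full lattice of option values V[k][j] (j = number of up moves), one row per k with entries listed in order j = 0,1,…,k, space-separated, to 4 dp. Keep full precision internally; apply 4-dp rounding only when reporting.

params: Δt=0.07700 u=1.05560 d=0.94733 q=0.53353 e^(-rΔt)=0.99493
t_6 payoffs: 24.9297 17.4445 9.1039 0.0000 0.0000 0.0000 0.0000
t_5: node(5,0) S=69.1317 payoff=21.2883 vs cont=20.8300 → 21.2883 [stop]  node(5,1) S=77.0330 payoff=13.3870 vs cont=12.9287 → 13.3870 [stop]  node(5,2) S=85.8374 payoff=4.5826 vs cont=4.2252 → 4.5826 [stop]  node(5,3) S=95.6480 payoff=0.0000 vs cont=0.0000 → 0.0000 [wait]  node(5,4) S=106.5800 payoff=0.0000 vs cont=0.0000 → 0.0000 [wait]  node(5,5) S=118.7614 payoff=0.0000 vs cont=0.0000 → 0.0000 [wait]  ⇒ S*(5)=85.8374
t_4: node(4,0) S=72.9755 payoff=17.4445 vs cont=16.9862 → 17.4445 [stop]  node(4,1) S=81.3161 payoff=9.1039 vs cont=8.6456 → 9.1039 [stop]  node(4,2) S=90.6100 payoff=0.0000 vs cont=2.1268 → 2.1268 [wait]  node(4,3) S=100.9661 payoff=0.0000 vs cont=0.0000 → 0.0000 [wait]  node(4,4) S=112.5059 payoff=0.0000 vs cont=0.0000 → 0.0000 [wait]  ⇒ S*(4)=81.3161
t_3: node(3,0) S=77.0330 payoff=13.3870 vs cont=12.9287 → 13.3870 [stop]  node(3,1) S=85.8374 payoff=4.5826 vs cont=5.3541 → 5.3541 [wait]  node(3,2) S=95.6480 payoff=0.0000 vs cont=0.9871 → 0.9871 [wait]  node(3,3) S=106.5800 payoff=0.0000 vs cont=0.0000 → 0.0000 [wait]  ⇒ S*(3)=77.0330
t_2: node(2,0) S=81.3161 payoff=9.1039 vs cont=9.0551 → 9.1039 [stop]  node(2,1) S=90.6100 payoff=0.0000 vs cont=3.0088 → 3.0088 [wait]  node(2,2) S=100.9661 payoff=0.0000 vs cont=0.4581 → 0.4581 [wait]  ⇒ S*(2)=81.3161
t_1: node(1,0) S=85.8374 payoff=4.5826 vs cont=5.8223 → 5.8223 [wait]  node(1,1) S=95.6480 payoff=0.0000 vs cont=1.6396 → 1.6396 [wait]  ⇒ S*(1)=-
t_0: node(0,0) S=90.6100 payoff=0.0000 vs cont=3.5725 → 3.5725 [wait]  ⇒ S*(0)=-

price = 3.5725
boundary = - - 81.3161 77.0330 81.3161 85.8374
tree:
3.5725
5.8223 1.6396
9.1039 3.0088 0.4581
13.3870 5.3541 0.9871 0.0000
17.4445 9.1039 2.1268 0.0000 0.0000
21.2883 13.3870 4.5826 0.0000 0.0000 0.0000
24.9297 17.4445 9.1039 0.0000 0.0000 0.0000 0.0000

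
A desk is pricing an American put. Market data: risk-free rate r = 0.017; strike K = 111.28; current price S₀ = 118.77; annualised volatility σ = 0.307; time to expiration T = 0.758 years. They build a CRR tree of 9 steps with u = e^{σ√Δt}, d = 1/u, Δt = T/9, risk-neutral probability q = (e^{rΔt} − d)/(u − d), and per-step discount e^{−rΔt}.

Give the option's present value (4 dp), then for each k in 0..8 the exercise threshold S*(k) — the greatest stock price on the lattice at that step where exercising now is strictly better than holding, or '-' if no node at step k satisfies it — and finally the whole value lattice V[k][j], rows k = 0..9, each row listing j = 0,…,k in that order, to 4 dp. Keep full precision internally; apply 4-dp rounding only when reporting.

price = 8.3186
boundary = - - - - - 76.0747 83.1636 90.9132 99.3848
tree:
8.3186
11.8150 4.6418
16.3340 7.0662 2.0890
21.8901 10.5005 3.4515 0.6527
28.3139 15.1546 5.6048 1.1823 0.0940
35.2053 21.1022 8.9033 2.1295 0.1831 0.0000
41.6900 28.1164 13.7394 3.8103 0.3566 0.0000 0.0000
47.6219 35.2053 20.3668 6.7642 0.6945 0.0000 0.0000 0.0000
53.0482 41.6900 28.1164 11.8952 1.3526 0.0000 0.0000 0.0000 0.0000
58.0119 47.6219 35.2053 20.3668 2.6341 0.0000 0.0000 0.0000 0.0000 0.0000

Δt=0.08422, u=1.09318, d=0.91476, q=0.48577, disc=e^(-rΔt)=0.99857
k=9 terminal: V=max(K-S,0) → 58.0119 47.6219 35.2053 20.3668 2.6341 0.0000 0.0000 0.0000 0.0000 0.0000
k=8: j=0 S=58.2318 intr=53.0482 cont=52.8890 V=53.0482[EX]; j=1 S=69.5900 intr=41.6900 cont=41.5308 V=41.6900[EX]; j=2 S=83.1636 intr=28.1164 cont=27.9572 V=28.1164[EX]; j=3 S=99.3848 intr=11.8952 cont=11.7360 V=11.8952[EX]; j=4 S=118.7700 intr=0.0000 cont=1.3526 V=1.3526[hold]; j=5 S=141.9363 intr=0.0000 cont=0.0000 V=0.0000[hold]; j=6 S=169.6212 intr=0.0000 cont=0.0000 V=0.0000[hold]; j=7 S=202.7060 intr=0.0000 cont=0.0000 V=0.0000[hold]; j=8 S=242.2442 intr=0.0000 cont=0.0000 V=0.0000[hold]  S*(8)=99.3848
k=7: j=0 S=63.6581 intr=47.6219 cont=47.4627 V=47.6219[EX]; j=1 S=76.0747 intr=35.2053 cont=35.0461 V=35.2053[EX]; j=2 S=90.9132 intr=20.3668 cont=20.2076 V=20.3668[EX]; j=3 S=108.6459 intr=2.6341 cont=6.7642 V=6.7642[hold]; j=4 S=129.8375 intr=0.0000 cont=0.6945 V=0.6945[hold]; j=5 S=155.1625 intr=0.0000 cont=0.0000 V=0.0000[hold]; j=6 S=185.4272 intr=0.0000 cont=0.0000 V=0.0000[hold]; j=7 S=221.5950 intr=0.0000 cont=0.0000 V=0.0000[hold]  S*(7)=90.9132
k=6: j=0 S=69.5900 intr=41.6900 cont=41.5308 V=41.6900[EX]; j=1 S=83.1636 intr=28.1164 cont=27.9572 V=28.1164[EX]; j=2 S=99.3848 intr=11.8952 cont=13.7394 V=13.7394[hold]; j=3 S=118.7700 intr=0.0000 cont=3.8103 V=3.8103[hold]; j=4 S=141.9363 intr=0.0000 cont=0.3566 V=0.3566[hold]; j=5 S=169.6212 intr=0.0000 cont=0.0000 V=0.0000[hold]; j=6 S=202.7060 intr=0.0000 cont=0.0000 V=0.0000[hold]  S*(6)=83.1636
k=5: j=0 S=76.0747 intr=35.2053 cont=35.0461 V=35.2053[EX]; j=1 S=90.9132 intr=20.3668 cont=21.1022 V=21.1022[hold]; j=2 S=108.6459 intr=2.6341 cont=8.9033 V=8.9033[hold]; j=3 S=129.8375 intr=0.0000 cont=2.1295 V=2.1295[hold]; j=4 S=155.1625 intr=0.0000 cont=0.1831 V=0.1831[hold]; j=5 S=185.4272 intr=0.0000 cont=0.0000 V=0.0000[hold]  S*(5)=76.0747
k=4: j=0 S=83.1636 intr=28.1164 cont=28.3139 V=28.3139[hold]; j=1 S=99.3848 intr=11.8952 cont=15.1546 V=15.1546[hold]; j=2 S=118.7700 intr=0.0000 cont=5.6048 V=5.6048[hold]; j=3 S=141.9363 intr=0.0000 cont=1.1823 V=1.1823[hold]; j=4 S=169.6212 intr=0.0000 cont=0.0940 V=0.0940[hold]  S*(4)=-
k=3: j=0 S=90.9132 intr=20.3668 cont=21.8901 V=21.8901[hold]; j=1 S=108.6459 intr=2.6341 cont=10.5005 V=10.5005[hold]; j=2 S=129.8375 intr=0.0000 cont=3.4515 V=3.4515[hold]; j=3 S=155.1625 intr=0.0000 cont=0.6527 V=0.6527[hold]  S*(3)=-
k=2: j=0 S=99.3848 intr=11.8952 cont=16.3340 V=16.3340[hold]; j=1 S=118.7700 intr=0.0000 cont=7.0662 V=7.0662[hold]; j=2 S=141.9363 intr=0.0000 cont=2.0890 V=2.0890[hold]  S*(2)=-
k=1: j=0 S=108.6459 intr=2.6341 cont=11.8150 V=11.8150[hold]; j=1 S=129.8375 intr=0.0000 cont=4.6418 V=4.6418[hold]  S*(1)=-
k=0: j=0 S=118.7700 intr=0.0000 cont=8.3186 V=8.3186[hold]  S*(0)=-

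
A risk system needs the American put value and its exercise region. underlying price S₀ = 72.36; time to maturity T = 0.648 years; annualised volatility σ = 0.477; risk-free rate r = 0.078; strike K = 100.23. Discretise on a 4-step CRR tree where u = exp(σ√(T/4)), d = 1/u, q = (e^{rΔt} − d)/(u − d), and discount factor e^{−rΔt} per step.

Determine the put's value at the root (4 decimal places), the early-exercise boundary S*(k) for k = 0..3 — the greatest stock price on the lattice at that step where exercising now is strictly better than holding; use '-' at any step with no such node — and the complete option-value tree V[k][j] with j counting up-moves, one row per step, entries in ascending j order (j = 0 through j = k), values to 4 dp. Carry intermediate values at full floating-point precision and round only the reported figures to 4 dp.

Δt=0.16200  u=1.21166  d=0.82532  q=0.48506  discount=0.98744
step 4 (expiry): payoffs max(K−S,0) = 66.6578 50.9422 27.8700 0.0000 0.0000
step 3: (k=3,j=0): S=40.6780, (K−S)⁺=59.5520, hold=58.2935 ⇒ V=59.5520 exercise | (k=3,j=1): S=59.7199, (K−S)⁺=40.5101, hold=39.2516 ⇒ V=40.5101 exercise | (k=3,j=2): S=87.6755, (K−S)⁺=12.5545, hold=14.1711 ⇒ V=14.1711 continue | (k=3,j=3): S=128.7175, (K−S)⁺=0.0000, hold=0.0000 ⇒ V=0.0000 continue  boundary S*=59.7199
step 2: (k=2,j=0): S=49.2878, (K−S)⁺=50.9422, hold=49.6837 ⇒ V=50.9422 exercise | (k=2,j=1): S=72.3600, (K−S)⁺=27.8700, hold=27.3858 ⇒ V=27.8700 exercise | (k=2,j=2): S=106.2326, (K−S)⁺=0.0000, hold=7.2056 ⇒ V=7.2056 continue  boundary S*=72.3600
step 1: (k=1,j=0): S=59.7199, (K−S)⁺=40.5101, hold=39.2516 ⇒ V=40.5101 exercise | (k=1,j=1): S=87.6755, (K−S)⁺=12.5545, hold=17.6223 ⇒ V=17.6223 continue  boundary S*=59.7199
step 0: (k=0,j=0): S=72.3600, (K−S)⁺=27.8700, hold=29.0388 ⇒ V=29.0388 continue  boundary S*=-

price = 29.0388
boundary = - 59.7199 72.3600 59.7199
tree:
29.0388
40.5101 17.6223
50.9422 27.8700 7.2056
59.5520 40.5101 14.1711 0.0000
66.6578 50.9422 27.8700 0.0000 0.0000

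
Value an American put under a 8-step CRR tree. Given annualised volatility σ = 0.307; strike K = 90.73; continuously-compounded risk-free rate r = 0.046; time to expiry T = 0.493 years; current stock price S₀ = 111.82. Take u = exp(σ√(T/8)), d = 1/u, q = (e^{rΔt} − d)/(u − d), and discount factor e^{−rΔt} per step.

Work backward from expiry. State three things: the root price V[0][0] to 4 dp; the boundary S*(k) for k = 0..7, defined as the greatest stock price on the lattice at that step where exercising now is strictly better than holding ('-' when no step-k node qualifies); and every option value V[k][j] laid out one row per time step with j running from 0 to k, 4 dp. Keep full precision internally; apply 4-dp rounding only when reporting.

price = 1.6372
boundary = - - - - - - 70.7835 76.3888
tree:
1.6372
2.6777 0.6042
4.2850 1.0829 0.1280
6.6762 1.9139 0.2566 0.0000
10.0624 3.3220 0.5142 0.0000 0.0000
14.5456 5.6285 1.0304 0.0000 0.0000 0.0000
19.9465 9.2178 2.0649 0.0000 0.0000 0.0000 0.0000
25.1406 14.3412 4.1379 0.0000 0.0000 0.0000 0.0000 0.0000
29.9535 19.9465 8.2920 0.0000 0.0000 0.0000 0.0000 0.0000 0.0000

Δt=0.06162  u=1.07919  d=0.92662  q=0.49956  discount=0.99717
step 8 (expiry): payoffs max(K−S,0) = 29.9535 19.9465 8.2920 0.0000 0.0000 0.0000 0.0000 0.0000 0.0000
step 7: (k=7,j=0): S=65.5894, (K−S)⁺=25.1406, hold=24.8837 ⇒ V=25.1406 exercise | (k=7,j=1): S=76.3888, (K−S)⁺=14.3412, hold=14.0844 ⇒ V=14.3412 exercise | (k=7,j=2): S=88.9663, (K−S)⁺=1.7637, hold=4.1379 ⇒ V=4.1379 continue | (k=7,j=3): S=103.6147, (K−S)⁺=0.0000, hold=0.0000 ⇒ V=0.0000 continue | (k=7,j=4): S=120.6750, (K−S)⁺=0.0000, hold=0.0000 ⇒ V=0.0000 continue | (k=7,j=5): S=140.5443, (K−S)⁺=0.0000, hold=0.0000 ⇒ V=0.0000 continue | (k=7,j=6): S=163.6851, (K−S)⁺=0.0000, hold=0.0000 ⇒ V=0.0000 continue | (k=7,j=7): S=190.6361, (K−S)⁺=0.0000, hold=0.0000 ⇒ V=0.0000 continue  boundary S*=76.3888
step 6: (k=6,j=0): S=70.7835, (K−S)⁺=19.9465, hold=19.6897 ⇒ V=19.9465 exercise | (k=6,j=1): S=82.4380, (K−S)⁺=8.2920, hold=9.2178 ⇒ V=9.2178 continue | (k=6,j=2): S=96.0116, (K−S)⁺=0.0000, hold=2.0649 ⇒ V=2.0649 continue | (k=6,j=3): S=111.8200, (K−S)⁺=0.0000, hold=0.0000 ⇒ V=0.0000 continue | (k=6,j=4): S=130.2313, (K−S)⁺=0.0000, hold=0.0000 ⇒ V=0.0000 continue | (k=6,j=5): S=151.6741, (K−S)⁺=0.0000, hold=0.0000 ⇒ V=0.0000 continue | (k=6,j=6): S=176.6474, (K−S)⁺=0.0000, hold=0.0000 ⇒ V=0.0000 continue  boundary S*=70.7835
step 5: (k=5,j=0): S=76.3888, (K−S)⁺=14.3412, hold=14.5456 ⇒ V=14.5456 continue | (k=5,j=1): S=88.9663, (K−S)⁺=1.7637, hold=5.6285 ⇒ V=5.6285 continue | (k=5,j=2): S=103.6147, (K−S)⁺=0.0000, hold=1.0304 ⇒ V=1.0304 continue | (k=5,j=3): S=120.6750, (K−S)⁺=0.0000, hold=0.0000 ⇒ V=0.0000 continue | (k=5,j=4): S=140.5443, (K−S)⁺=0.0000, hold=0.0000 ⇒ V=0.0000 continue | (k=5,j=5): S=163.6851, (K−S)⁺=0.0000, hold=0.0000 ⇒ V=0.0000 continue  boundary S*=-
step 4: (k=4,j=0): S=82.4380, (K−S)⁺=8.2920, hold=10.0624 ⇒ V=10.0624 continue | (k=4,j=1): S=96.0116, (K−S)⁺=0.0000, hold=3.3220 ⇒ V=3.3220 continue | (k=4,j=2): S=111.8200, (K−S)⁺=0.0000, hold=0.5142 ⇒ V=0.5142 continue | (k=4,j=3): S=130.2313, (K−S)⁺=0.0000, hold=0.0000 ⇒ V=0.0000 continue | (k=4,j=4): S=151.6741, (K−S)⁺=0.0000, hold=0.0000 ⇒ V=0.0000 continue  boundary S*=-
step 3: (k=3,j=0): S=88.9663, (K−S)⁺=1.7637, hold=6.6762 ⇒ V=6.6762 continue | (k=3,j=1): S=103.6147, (K−S)⁺=0.0000, hold=1.9139 ⇒ V=1.9139 continue | (k=3,j=2): S=120.6750, (K−S)⁺=0.0000, hold=0.2566 ⇒ V=0.2566 continue | (k=3,j=3): S=140.5443, (K−S)⁺=0.0000, hold=0.0000 ⇒ V=0.0000 continue  boundary S*=-
step 2: (k=2,j=0): S=96.0116, (K−S)⁺=0.0000, hold=4.2850 ⇒ V=4.2850 continue | (k=2,j=1): S=111.8200, (K−S)⁺=0.0000, hold=1.0829 ⇒ V=1.0829 continue | (k=2,j=2): S=130.2313, (K−S)⁺=0.0000, hold=0.1280 ⇒ V=0.1280 continue  boundary S*=-
step 1: (k=1,j=0): S=103.6147, (K−S)⁺=0.0000, hold=2.6777 ⇒ V=2.6777 continue | (k=1,j=1): S=120.6750, (K−S)⁺=0.0000, hold=0.6042 ⇒ V=0.6042 continue  boundary S*=-
step 0: (k=0,j=0): S=111.8200, (K−S)⁺=0.0000, hold=1.6372 ⇒ V=1.6372 continue  boundary S*=-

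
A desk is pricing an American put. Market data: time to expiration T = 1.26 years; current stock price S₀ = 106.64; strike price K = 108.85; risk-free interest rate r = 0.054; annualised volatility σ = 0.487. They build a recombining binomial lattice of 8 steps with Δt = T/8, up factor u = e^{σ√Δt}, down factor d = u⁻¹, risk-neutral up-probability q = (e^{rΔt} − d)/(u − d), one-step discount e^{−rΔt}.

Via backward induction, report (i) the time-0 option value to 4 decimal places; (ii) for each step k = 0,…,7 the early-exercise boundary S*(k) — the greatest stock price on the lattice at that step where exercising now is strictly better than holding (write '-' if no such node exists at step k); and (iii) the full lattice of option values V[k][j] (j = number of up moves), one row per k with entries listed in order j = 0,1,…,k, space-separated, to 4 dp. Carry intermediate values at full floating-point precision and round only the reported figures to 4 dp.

params: Δt=0.15750 u=1.21321 d=0.82426 q=0.47379 e^(-rΔt)=0.99153
t_8 payoffs: 86.1292 75.4076 59.6265 36.3987 2.2100 0.0000 0.0000 0.0000 0.0000
t_7: node(7,0) S=27.5652 payoff=81.2848 vs cont=80.3630 → 81.2848 [stop]  node(7,1) S=40.5728 payoff=68.2772 vs cont=67.3554 → 68.2772 [stop]  node(7,2) S=59.7185 payoff=49.1315 vs cont=48.2096 → 49.1315 [stop]  node(7,3) S=87.8988 payoff=20.9512 vs cont=20.0293 → 20.9512 [stop]  node(7,4) S=129.3770 payoff=0.0000 vs cont=1.1531 → 1.1531 [wait]  node(7,5) S=190.4282 payoff=0.0000 vs cont=0.0000 → 0.0000 [wait]  node(7,6) S=280.2885 payoff=0.0000 vs cont=0.0000 → 0.0000 [wait]  node(7,7) S=412.5526 payoff=0.0000 vs cont=0.0000 → 0.0000 [wait]  ⇒ S*(7)=87.8988
t_6: node(6,0) S=33.4424 payoff=75.4076 vs cont=74.4857 → 75.4076 [stop]  node(6,1) S=49.2235 payoff=59.6265 vs cont=58.7047 → 59.6265 [stop]  node(6,2) S=72.4513 payoff=36.3987 vs cont=35.4769 → 36.3987 [stop]  node(6,3) S=106.6400 payoff=2.2100 vs cont=11.4730 → 11.4730 [wait]  node(6,4) S=156.9619 payoff=0.0000 vs cont=0.6016 → 0.6016 [wait]  node(6,5) S=231.0299 payoff=0.0000 vs cont=0.0000 → 0.0000 [wait]  node(6,6) S=340.0496 payoff=0.0000 vs cont=0.0000 → 0.0000 [wait]  ⇒ S*(6)=72.4513
t_5: node(5,0) S=40.5728 payoff=68.2772 vs cont=67.3554 → 68.2772 [stop]  node(5,1) S=59.7185 payoff=49.1315 vs cont=48.2096 → 49.1315 [stop]  node(5,2) S=87.8988 payoff=20.9512 vs cont=24.3809 → 24.3809 [wait]  node(5,3) S=129.3770 payoff=0.0000 vs cont=6.2687 → 6.2687 [wait]  node(5,4) S=190.4282 payoff=0.0000 vs cont=0.3139 → 0.3139 [wait]  node(5,5) S=280.2885 payoff=0.0000 vs cont=0.0000 → 0.0000 [wait]  ⇒ S*(5)=59.7185
t_4: node(4,0) S=49.2235 payoff=59.6265 vs cont=58.7047 → 59.6265 [stop]  node(4,1) S=72.4513 payoff=36.3987 vs cont=37.0881 → 37.0881 [wait]  node(4,2) S=106.6400 payoff=2.2100 vs cont=15.6657 → 15.6657 [wait]  node(4,3) S=156.9619 payoff=0.0000 vs cont=3.4182 → 3.4182 [wait]  node(4,4) S=231.0299 payoff=0.0000 vs cont=0.1638 → 0.1638 [wait]  ⇒ S*(4)=49.2235
t_3: node(3,0) S=59.7185 payoff=49.1315 vs cont=48.5335 → 49.1315 [stop]  node(3,1) S=87.8988 payoff=20.9512 vs cont=26.7102 → 26.7102 [wait]  node(3,2) S=129.3770 payoff=0.0000 vs cont=9.7794 → 9.7794 [wait]  node(3,3) S=190.4282 payoff=0.0000 vs cont=1.8604 → 1.8604 [wait]  ⇒ S*(3)=59.7185
t_2: node(2,0) S=72.4513 payoff=36.3987 vs cont=38.1823 → 38.1823 [wait]  node(2,1) S=106.6400 payoff=2.2100 vs cont=18.5303 → 18.5303 [wait]  node(2,2) S=156.9619 payoff=0.0000 vs cont=5.9764 → 5.9764 [wait]  ⇒ S*(2)=-
t_1: node(1,0) S=87.8988 payoff=20.9512 vs cont=28.6268 → 28.6268 [wait]  node(1,1) S=129.3770 payoff=0.0000 vs cont=12.4758 → 12.4758 [wait]  ⇒ S*(1)=-
t_0: node(0,0) S=106.6400 payoff=2.2100 vs cont=20.7970 → 20.7970 [wait]  ⇒ S*(0)=-

price = 20.7970
boundary = - - - 59.7185 49.2235 59.7185 72.4513 87.8988
tree:
20.7970
28.6268 12.4758
38.1823 18.5303 5.9764
49.1315 26.7102 9.7794 1.8604
59.6265 37.0881 15.6657 3.4182 0.1638
68.2772 49.1315 24.3809 6.2687 0.3139 0.0000
75.4076 59.6265 36.3987 11.4730 0.6016 0.0000 0.0000
81.2848 68.2772 49.1315 20.9512 1.1531 0.0000 0.0000 0.0000
86.1292 75.4076 59.6265 36.3987 2.2100 0.0000 0.0000 0.0000 0.0000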